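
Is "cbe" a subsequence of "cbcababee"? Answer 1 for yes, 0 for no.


Check if "cbe" is a subsequence of "cbcababee"
Greedy scan:
  Position 0 ('c'): matches sub[0] = 'c'
  Position 1 ('b'): matches sub[1] = 'b'
  Position 2 ('c'): no match needed
  Position 3 ('a'): no match needed
  Position 4 ('b'): no match needed
  Position 5 ('a'): no match needed
  Position 6 ('b'): no match needed
  Position 7 ('e'): matches sub[2] = 'e'
  Position 8 ('e'): no match needed
All 3 characters matched => is a subsequence

1


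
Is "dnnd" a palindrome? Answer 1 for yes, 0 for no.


Input: dnnd
Reversed: dnnd
  Compare pos 0 ('d') with pos 3 ('d'): match
  Compare pos 1 ('n') with pos 2 ('n'): match
Result: palindrome

1


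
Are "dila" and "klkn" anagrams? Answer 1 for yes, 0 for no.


Strings: "dila", "klkn"
Sorted first:  adil
Sorted second: kkln
Differ at position 0: 'a' vs 'k' => not anagrams

0


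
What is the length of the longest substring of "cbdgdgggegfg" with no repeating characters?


Input: "cbdgdgggegfg"
Sliding window (track last position of each char):
  Position 0 ('c'): window [0,0] length 1 -- new best
  Position 1 ('b'): window [0,1] length 2 -- new best
  Position 2 ('d'): window [0,2] length 3 -- new best
  Position 3 ('g'): window [0,3] length 4 -- new best
  Position 4 ('d'): repeat (last at 2), move window start to 3
  Position 4 ('d'): window [3,4] length 2
  Position 5 ('g'): repeat (last at 3), move window start to 4
  Position 5 ('g'): window [4,5] length 2
  Position 6 ('g'): repeat (last at 5), move window start to 6
  Position 6 ('g'): window [6,6] length 1
  Position 7 ('g'): repeat (last at 6), move window start to 7
  Position 7 ('g'): window [7,7] length 1
  Position 8 ('e'): window [7,8] length 2
  Position 9 ('g'): repeat (last at 7), move window start to 8
  Position 9 ('g'): window [8,9] length 2
  Position 10 ('f'): window [8,10] length 3
  Position 11 ('g'): repeat (last at 9), move window start to 10
  Position 11 ('g'): window [10,11] length 2
Longest substring with no repeats: "cbdg" with length 4

4


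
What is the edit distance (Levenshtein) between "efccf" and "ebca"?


Computing edit distance: "efccf" -> "ebca"
DP table:
           e    b    c    a
      0    1    2    3    4
  e   1    0    1    2    3
  f   2    1    1    2    3
  c   3    2    2    1    2
  c   4    3    3    2    2
  f   5    4    4    3    3
Edit distance = dp[5][4] = 3

3


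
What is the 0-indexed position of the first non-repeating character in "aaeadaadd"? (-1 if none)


Input: aaeadaadd
Character frequencies:
  'a': 5
  'd': 3
  'e': 1
Scanning left to right for freq == 1:
  Position 0 ('a'): freq=5, skip
  Position 1 ('a'): freq=5, skip
  Position 2 ('e'): unique! => answer = 2

2


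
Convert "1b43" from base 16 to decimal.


Input: "1b43" in base 16
Positional expansion:
  Digit '1' (value 1) x 16^3 = 4096
  Digit 'b' (value 11) x 16^2 = 2816
  Digit '4' (value 4) x 16^1 = 64
  Digit '3' (value 3) x 16^0 = 3
Sum = 6979

6979


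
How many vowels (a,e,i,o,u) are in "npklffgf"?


Input: npklffgf
Checking each character:
  'n' at position 0: consonant
  'p' at position 1: consonant
  'k' at position 2: consonant
  'l' at position 3: consonant
  'f' at position 4: consonant
  'f' at position 5: consonant
  'g' at position 6: consonant
  'f' at position 7: consonant
Total vowels: 0

0


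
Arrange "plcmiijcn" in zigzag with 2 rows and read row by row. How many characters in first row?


Zigzag "plcmiijcn" into 2 rows:
Placing characters:
  'p' => row 0
  'l' => row 1
  'c' => row 0
  'm' => row 1
  'i' => row 0
  'i' => row 1
  'j' => row 0
  'c' => row 1
  'n' => row 0
Rows:
  Row 0: "pcijn"
  Row 1: "lmic"
First row length: 5

5


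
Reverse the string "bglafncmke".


Input: bglafncmke
Reading characters right to left:
  Position 9: 'e'
  Position 8: 'k'
  Position 7: 'm'
  Position 6: 'c'
  Position 5: 'n'
  Position 4: 'f'
  Position 3: 'a'
  Position 2: 'l'
  Position 1: 'g'
  Position 0: 'b'
Reversed: ekmcnfalgb

ekmcnfalgb


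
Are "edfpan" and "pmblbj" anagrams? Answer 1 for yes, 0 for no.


Strings: "edfpan", "pmblbj"
Sorted first:  adefnp
Sorted second: bbjlmp
Differ at position 0: 'a' vs 'b' => not anagrams

0


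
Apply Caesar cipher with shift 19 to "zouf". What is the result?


Caesar cipher: shift "zouf" by 19
  'z' (pos 25) + 19 = pos 18 = 's'
  'o' (pos 14) + 19 = pos 7 = 'h'
  'u' (pos 20) + 19 = pos 13 = 'n'
  'f' (pos 5) + 19 = pos 24 = 'y'
Result: shny

shny


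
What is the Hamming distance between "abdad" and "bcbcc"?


Comparing "abdad" and "bcbcc" position by position:
  Position 0: 'a' vs 'b' => differ
  Position 1: 'b' vs 'c' => differ
  Position 2: 'd' vs 'b' => differ
  Position 3: 'a' vs 'c' => differ
  Position 4: 'd' vs 'c' => differ
Total differences (Hamming distance): 5

5


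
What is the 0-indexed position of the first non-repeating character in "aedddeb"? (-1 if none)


Input: aedddeb
Character frequencies:
  'a': 1
  'b': 1
  'd': 3
  'e': 2
Scanning left to right for freq == 1:
  Position 0 ('a'): unique! => answer = 0

0


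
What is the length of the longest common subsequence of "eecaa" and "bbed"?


LCS of "eecaa" and "bbed"
DP table:
           b    b    e    d
      0    0    0    0    0
  e   0    0    0    1    1
  e   0    0    0    1    1
  c   0    0    0    1    1
  a   0    0    0    1    1
  a   0    0    0    1    1
LCS length = dp[5][4] = 1

1


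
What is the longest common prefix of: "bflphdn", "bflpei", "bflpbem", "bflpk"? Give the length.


Words: bflphdn, bflpei, bflpbem, bflpk
  Position 0: all 'b' => match
  Position 1: all 'f' => match
  Position 2: all 'l' => match
  Position 3: all 'p' => match
  Position 4: ('h', 'e', 'b', 'k') => mismatch, stop
LCP = "bflp" (length 4)

4


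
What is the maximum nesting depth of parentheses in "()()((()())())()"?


Input: "()()((()())())()"
Tracking depth:
  Position 0 '(': depth becomes 1
  Position 1 ')': depth becomes 0
  Position 2 '(': depth becomes 1
  Position 3 ')': depth becomes 0
  Position 4 '(': depth becomes 1
  Position 5 '(': depth becomes 2
  Position 6 '(': depth becomes 3
  Position 7 ')': depth becomes 2
  Position 8 '(': depth becomes 3
  Position 9 ')': depth becomes 2
  Position 10 ')': depth becomes 1
  Position 11 '(': depth becomes 2
  Position 12 ')': depth becomes 1
  Position 13 ')': depth becomes 0
  Position 14 '(': depth becomes 1
  Position 15 ')': depth becomes 0
Maximum depth reached: 3

3


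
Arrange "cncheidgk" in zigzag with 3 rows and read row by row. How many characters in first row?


Zigzag "cncheidgk" into 3 rows:
Placing characters:
  'c' => row 0
  'n' => row 1
  'c' => row 2
  'h' => row 1
  'e' => row 0
  'i' => row 1
  'd' => row 2
  'g' => row 1
  'k' => row 0
Rows:
  Row 0: "cek"
  Row 1: "nhig"
  Row 2: "cd"
First row length: 3

3


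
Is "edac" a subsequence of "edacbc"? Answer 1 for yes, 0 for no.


Check if "edac" is a subsequence of "edacbc"
Greedy scan:
  Position 0 ('e'): matches sub[0] = 'e'
  Position 1 ('d'): matches sub[1] = 'd'
  Position 2 ('a'): matches sub[2] = 'a'
  Position 3 ('c'): matches sub[3] = 'c'
  Position 4 ('b'): no match needed
  Position 5 ('c'): no match needed
All 4 characters matched => is a subsequence

1


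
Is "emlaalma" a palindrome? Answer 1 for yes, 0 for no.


Input: emlaalma
Reversed: amlaalme
  Compare pos 0 ('e') with pos 7 ('a'): MISMATCH
  Compare pos 1 ('m') with pos 6 ('m'): match
  Compare pos 2 ('l') with pos 5 ('l'): match
  Compare pos 3 ('a') with pos 4 ('a'): match
Result: not a palindrome

0


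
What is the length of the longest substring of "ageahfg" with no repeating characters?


Input: "ageahfg"
Sliding window (track last position of each char):
  Position 0 ('a'): window [0,0] length 1 -- new best
  Position 1 ('g'): window [0,1] length 2 -- new best
  Position 2 ('e'): window [0,2] length 3 -- new best
  Position 3 ('a'): repeat (last at 0), move window start to 1
  Position 3 ('a'): window [1,3] length 3
  Position 4 ('h'): window [1,4] length 4 -- new best
  Position 5 ('f'): window [1,5] length 5 -- new best
  Position 6 ('g'): repeat (last at 1), move window start to 2
  Position 6 ('g'): window [2,6] length 5
Longest substring with no repeats: "geahf" with length 5

5


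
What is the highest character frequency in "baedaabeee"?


Input: baedaabeee
Character counts:
  'a': 3
  'b': 2
  'd': 1
  'e': 4
Maximum frequency: 4

4


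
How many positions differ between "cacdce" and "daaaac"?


Comparing "cacdce" and "daaaac" position by position:
  Position 0: 'c' vs 'd' => DIFFER
  Position 1: 'a' vs 'a' => same
  Position 2: 'c' vs 'a' => DIFFER
  Position 3: 'd' vs 'a' => DIFFER
  Position 4: 'c' vs 'a' => DIFFER
  Position 5: 'e' vs 'c' => DIFFER
Positions that differ: 5

5


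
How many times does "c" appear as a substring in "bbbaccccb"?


Searching for "c" in "bbbaccccb"
Scanning each position:
  Position 0: "b" => no
  Position 1: "b" => no
  Position 2: "b" => no
  Position 3: "a" => no
  Position 4: "c" => MATCH
  Position 5: "c" => MATCH
  Position 6: "c" => MATCH
  Position 7: "c" => MATCH
  Position 8: "b" => no
Total occurrences: 4

4


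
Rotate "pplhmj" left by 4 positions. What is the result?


Input: "pplhmj", rotate left by 4
First 4 characters: "pplh"
Remaining characters: "mj"
Concatenate remaining + first: "mj" + "pplh" = "mjpplh"

mjpplh


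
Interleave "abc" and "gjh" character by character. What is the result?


Interleaving "abc" and "gjh":
  Position 0: 'a' from first, 'g' from second => "ag"
  Position 1: 'b' from first, 'j' from second => "bj"
  Position 2: 'c' from first, 'h' from second => "ch"
Result: agbjch

agbjch


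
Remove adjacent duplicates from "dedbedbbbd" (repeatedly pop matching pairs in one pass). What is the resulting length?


Input: dedbedbbbd
Stack-based adjacent duplicate removal:
  Read 'd': push. Stack: d
  Read 'e': push. Stack: de
  Read 'd': push. Stack: ded
  Read 'b': push. Stack: dedb
  Read 'e': push. Stack: dedbe
  Read 'd': push. Stack: dedbed
  Read 'b': push. Stack: dedbedb
  Read 'b': matches stack top 'b' => pop. Stack: dedbed
  Read 'b': push. Stack: dedbedb
  Read 'd': push. Stack: dedbedbd
Final stack: "dedbedbd" (length 8)

8


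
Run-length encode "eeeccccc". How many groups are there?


Input: eeeccccc
Scanning for consecutive runs:
  Group 1: 'e' x 3 (positions 0-2)
  Group 2: 'c' x 5 (positions 3-7)
Total groups: 2

2


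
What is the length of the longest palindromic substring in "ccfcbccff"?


Input: "ccfcbccff"
Checking substrings for palindromes:
  [1:4] "cfc" (len 3) => palindrome
  [3:6] "cbc" (len 3) => palindrome
  [0:2] "cc" (len 2) => palindrome
  [5:7] "cc" (len 2) => palindrome
  [7:9] "ff" (len 2) => palindrome
Longest palindromic substring: "cfc" with length 3

3


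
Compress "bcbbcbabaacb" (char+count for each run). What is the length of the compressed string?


Input: bcbbcbabaacb
Runs:
  'b' x 1 => "b1"
  'c' x 1 => "c1"
  'b' x 2 => "b2"
  'c' x 1 => "c1"
  'b' x 1 => "b1"
  'a' x 1 => "a1"
  'b' x 1 => "b1"
  'a' x 2 => "a2"
  'c' x 1 => "c1"
  'b' x 1 => "b1"
Compressed: "b1c1b2c1b1a1b1a2c1b1"
Compressed length: 20

20


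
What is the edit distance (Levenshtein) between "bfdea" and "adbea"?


Computing edit distance: "bfdea" -> "adbea"
DP table:
           a    d    b    e    a
      0    1    2    3    4    5
  b   1    1    2    2    3    4
  f   2    2    2    3    3    4
  d   3    3    2    3    4    4
  e   4    4    3    3    3    4
  a   5    4    4    4    4    3
Edit distance = dp[5][5] = 3

3


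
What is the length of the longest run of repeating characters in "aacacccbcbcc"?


Input: "aacacccbcbcc"
Scanning for longest run:
  Position 1 ('a'): continues run of 'a', length=2
  Position 2 ('c'): new char, reset run to 1
  Position 3 ('a'): new char, reset run to 1
  Position 4 ('c'): new char, reset run to 1
  Position 5 ('c'): continues run of 'c', length=2
  Position 6 ('c'): continues run of 'c', length=3
  Position 7 ('b'): new char, reset run to 1
  Position 8 ('c'): new char, reset run to 1
  Position 9 ('b'): new char, reset run to 1
  Position 10 ('c'): new char, reset run to 1
  Position 11 ('c'): continues run of 'c', length=2
Longest run: 'c' with length 3

3


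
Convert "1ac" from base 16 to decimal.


Input: "1ac" in base 16
Positional expansion:
  Digit '1' (value 1) x 16^2 = 256
  Digit 'a' (value 10) x 16^1 = 160
  Digit 'c' (value 12) x 16^0 = 12
Sum = 428

428


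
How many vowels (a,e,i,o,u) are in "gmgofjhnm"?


Input: gmgofjhnm
Checking each character:
  'g' at position 0: consonant
  'm' at position 1: consonant
  'g' at position 2: consonant
  'o' at position 3: vowel (running total: 1)
  'f' at position 4: consonant
  'j' at position 5: consonant
  'h' at position 6: consonant
  'n' at position 7: consonant
  'm' at position 8: consonant
Total vowels: 1

1


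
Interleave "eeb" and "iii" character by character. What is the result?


Interleaving "eeb" and "iii":
  Position 0: 'e' from first, 'i' from second => "ei"
  Position 1: 'e' from first, 'i' from second => "ei"
  Position 2: 'b' from first, 'i' from second => "bi"
Result: eieibi

eieibi


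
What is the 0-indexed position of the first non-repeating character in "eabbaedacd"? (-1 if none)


Input: eabbaedacd
Character frequencies:
  'a': 3
  'b': 2
  'c': 1
  'd': 2
  'e': 2
Scanning left to right for freq == 1:
  Position 0 ('e'): freq=2, skip
  Position 1 ('a'): freq=3, skip
  Position 2 ('b'): freq=2, skip
  Position 3 ('b'): freq=2, skip
  Position 4 ('a'): freq=3, skip
  Position 5 ('e'): freq=2, skip
  Position 6 ('d'): freq=2, skip
  Position 7 ('a'): freq=3, skip
  Position 8 ('c'): unique! => answer = 8

8


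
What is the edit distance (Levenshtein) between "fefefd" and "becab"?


Computing edit distance: "fefefd" -> "becab"
DP table:
           b    e    c    a    b
      0    1    2    3    4    5
  f   1    1    2    3    4    5
  e   2    2    1    2    3    4
  f   3    3    2    2    3    4
  e   4    4    3    3    3    4
  f   5    5    4    4    4    4
  d   6    6    5    5    5    5
Edit distance = dp[6][5] = 5

5


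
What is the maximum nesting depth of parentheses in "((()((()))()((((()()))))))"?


Input: "((()((()))()((((()()))))))"
Tracking depth:
  Position 0 '(': depth becomes 1
  Position 1 '(': depth becomes 2
  Position 2 '(': depth becomes 3
  Position 3 ')': depth becomes 2
  Position 4 '(': depth becomes 3
  Position 5 '(': depth becomes 4
  Position 6 '(': depth becomes 5
  Position 7 ')': depth becomes 4
  Position 8 ')': depth becomes 3
  Position 9 ')': depth becomes 2
  Position 10 '(': depth becomes 3
  Position 11 ')': depth becomes 2
  Position 12 '(': depth becomes 3
  Position 13 '(': depth becomes 4
  Position 14 '(': depth becomes 5
  Position 15 '(': depth becomes 6
  Position 16 '(': depth becomes 7
  Position 17 ')': depth becomes 6
  Position 18 '(': depth becomes 7
  Position 19 ')': depth becomes 6
  Position 20 ')': depth becomes 5
  Position 21 ')': depth becomes 4
  Position 22 ')': depth becomes 3
  Position 23 ')': depth becomes 2
  Position 24 ')': depth becomes 1
  Position 25 ')': depth becomes 0
Maximum depth reached: 7

7


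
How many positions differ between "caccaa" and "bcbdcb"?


Comparing "caccaa" and "bcbdcb" position by position:
  Position 0: 'c' vs 'b' => DIFFER
  Position 1: 'a' vs 'c' => DIFFER
  Position 2: 'c' vs 'b' => DIFFER
  Position 3: 'c' vs 'd' => DIFFER
  Position 4: 'a' vs 'c' => DIFFER
  Position 5: 'a' vs 'b' => DIFFER
Positions that differ: 6

6


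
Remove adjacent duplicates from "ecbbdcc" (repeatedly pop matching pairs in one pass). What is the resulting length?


Input: ecbbdcc
Stack-based adjacent duplicate removal:
  Read 'e': push. Stack: e
  Read 'c': push. Stack: ec
  Read 'b': push. Stack: ecb
  Read 'b': matches stack top 'b' => pop. Stack: ec
  Read 'd': push. Stack: ecd
  Read 'c': push. Stack: ecdc
  Read 'c': matches stack top 'c' => pop. Stack: ecd
Final stack: "ecd" (length 3)

3


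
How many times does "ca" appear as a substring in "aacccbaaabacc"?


Searching for "ca" in "aacccbaaabacc"
Scanning each position:
  Position 0: "aa" => no
  Position 1: "ac" => no
  Position 2: "cc" => no
  Position 3: "cc" => no
  Position 4: "cb" => no
  Position 5: "ba" => no
  Position 6: "aa" => no
  Position 7: "aa" => no
  Position 8: "ab" => no
  Position 9: "ba" => no
  Position 10: "ac" => no
  Position 11: "cc" => no
Total occurrences: 0

0


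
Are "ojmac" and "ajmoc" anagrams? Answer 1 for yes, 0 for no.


Strings: "ojmac", "ajmoc"
Sorted first:  acjmo
Sorted second: acjmo
Sorted forms match => anagrams

1


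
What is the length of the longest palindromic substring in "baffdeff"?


Input: "baffdeff"
Checking substrings for palindromes:
  [2:4] "ff" (len 2) => palindrome
  [6:8] "ff" (len 2) => palindrome
Longest palindromic substring: "ff" with length 2

2


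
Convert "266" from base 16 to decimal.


Input: "266" in base 16
Positional expansion:
  Digit '2' (value 2) x 16^2 = 512
  Digit '6' (value 6) x 16^1 = 96
  Digit '6' (value 6) x 16^0 = 6
Sum = 614

614


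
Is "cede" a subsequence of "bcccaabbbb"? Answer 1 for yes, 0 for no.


Check if "cede" is a subsequence of "bcccaabbbb"
Greedy scan:
  Position 0 ('b'): no match needed
  Position 1 ('c'): matches sub[0] = 'c'
  Position 2 ('c'): no match needed
  Position 3 ('c'): no match needed
  Position 4 ('a'): no match needed
  Position 5 ('a'): no match needed
  Position 6 ('b'): no match needed
  Position 7 ('b'): no match needed
  Position 8 ('b'): no match needed
  Position 9 ('b'): no match needed
Only matched 1/4 characters => not a subsequence

0


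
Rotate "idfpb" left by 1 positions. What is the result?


Input: "idfpb", rotate left by 1
First 1 characters: "i"
Remaining characters: "dfpb"
Concatenate remaining + first: "dfpb" + "i" = "dfpbi"

dfpbi


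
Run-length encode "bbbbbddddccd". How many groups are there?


Input: bbbbbddddccd
Scanning for consecutive runs:
  Group 1: 'b' x 5 (positions 0-4)
  Group 2: 'd' x 4 (positions 5-8)
  Group 3: 'c' x 2 (positions 9-10)
  Group 4: 'd' x 1 (positions 11-11)
Total groups: 4

4


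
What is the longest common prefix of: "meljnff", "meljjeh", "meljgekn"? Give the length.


Words: meljnff, meljjeh, meljgekn
  Position 0: all 'm' => match
  Position 1: all 'e' => match
  Position 2: all 'l' => match
  Position 3: all 'j' => match
  Position 4: ('n', 'j', 'g') => mismatch, stop
LCP = "melj" (length 4)

4


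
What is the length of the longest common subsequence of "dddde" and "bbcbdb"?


LCS of "dddde" and "bbcbdb"
DP table:
           b    b    c    b    d    b
      0    0    0    0    0    0    0
  d   0    0    0    0    0    1    1
  d   0    0    0    0    0    1    1
  d   0    0    0    0    0    1    1
  d   0    0    0    0    0    1    1
  e   0    0    0    0    0    1    1
LCS length = dp[5][6] = 1

1


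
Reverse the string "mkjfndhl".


Input: mkjfndhl
Reading characters right to left:
  Position 7: 'l'
  Position 6: 'h'
  Position 5: 'd'
  Position 4: 'n'
  Position 3: 'f'
  Position 2: 'j'
  Position 1: 'k'
  Position 0: 'm'
Reversed: lhdnfjkm

lhdnfjkm


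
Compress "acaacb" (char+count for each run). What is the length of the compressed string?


Input: acaacb
Runs:
  'a' x 1 => "a1"
  'c' x 1 => "c1"
  'a' x 2 => "a2"
  'c' x 1 => "c1"
  'b' x 1 => "b1"
Compressed: "a1c1a2c1b1"
Compressed length: 10

10


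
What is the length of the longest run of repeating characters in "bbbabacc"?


Input: "bbbabacc"
Scanning for longest run:
  Position 1 ('b'): continues run of 'b', length=2
  Position 2 ('b'): continues run of 'b', length=3
  Position 3 ('a'): new char, reset run to 1
  Position 4 ('b'): new char, reset run to 1
  Position 5 ('a'): new char, reset run to 1
  Position 6 ('c'): new char, reset run to 1
  Position 7 ('c'): continues run of 'c', length=2
Longest run: 'b' with length 3

3


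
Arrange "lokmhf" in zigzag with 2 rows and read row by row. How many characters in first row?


Zigzag "lokmhf" into 2 rows:
Placing characters:
  'l' => row 0
  'o' => row 1
  'k' => row 0
  'm' => row 1
  'h' => row 0
  'f' => row 1
Rows:
  Row 0: "lkh"
  Row 1: "omf"
First row length: 3

3


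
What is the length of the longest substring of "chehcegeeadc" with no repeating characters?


Input: "chehcegeeadc"
Sliding window (track last position of each char):
  Position 0 ('c'): window [0,0] length 1 -- new best
  Position 1 ('h'): window [0,1] length 2 -- new best
  Position 2 ('e'): window [0,2] length 3 -- new best
  Position 3 ('h'): repeat (last at 1), move window start to 2
  Position 3 ('h'): window [2,3] length 2
  Position 4 ('c'): window [2,4] length 3
  Position 5 ('e'): repeat (last at 2), move window start to 3
  Position 5 ('e'): window [3,5] length 3
  Position 6 ('g'): window [3,6] length 4 -- new best
  Position 7 ('e'): repeat (last at 5), move window start to 6
  Position 7 ('e'): window [6,7] length 2
  Position 8 ('e'): repeat (last at 7), move window start to 8
  Position 8 ('e'): window [8,8] length 1
  Position 9 ('a'): window [8,9] length 2
  Position 10 ('d'): window [8,10] length 3
  Position 11 ('c'): window [8,11] length 4
Longest substring with no repeats: "hceg" with length 4

4


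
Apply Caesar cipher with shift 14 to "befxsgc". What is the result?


Caesar cipher: shift "befxsgc" by 14
  'b' (pos 1) + 14 = pos 15 = 'p'
  'e' (pos 4) + 14 = pos 18 = 's'
  'f' (pos 5) + 14 = pos 19 = 't'
  'x' (pos 23) + 14 = pos 11 = 'l'
  's' (pos 18) + 14 = pos 6 = 'g'
  'g' (pos 6) + 14 = pos 20 = 'u'
  'c' (pos 2) + 14 = pos 16 = 'q'
Result: pstlguq

pstlguq


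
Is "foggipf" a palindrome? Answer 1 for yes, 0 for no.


Input: foggipf
Reversed: fpiggof
  Compare pos 0 ('f') with pos 6 ('f'): match
  Compare pos 1 ('o') with pos 5 ('p'): MISMATCH
  Compare pos 2 ('g') with pos 4 ('i'): MISMATCH
Result: not a palindrome

0


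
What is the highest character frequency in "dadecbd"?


Input: dadecbd
Character counts:
  'a': 1
  'b': 1
  'c': 1
  'd': 3
  'e': 1
Maximum frequency: 3

3


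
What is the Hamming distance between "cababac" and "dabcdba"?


Comparing "cababac" and "dabcdba" position by position:
  Position 0: 'c' vs 'd' => differ
  Position 1: 'a' vs 'a' => same
  Position 2: 'b' vs 'b' => same
  Position 3: 'a' vs 'c' => differ
  Position 4: 'b' vs 'd' => differ
  Position 5: 'a' vs 'b' => differ
  Position 6: 'c' vs 'a' => differ
Total differences (Hamming distance): 5

5


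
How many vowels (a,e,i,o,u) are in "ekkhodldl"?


Input: ekkhodldl
Checking each character:
  'e' at position 0: vowel (running total: 1)
  'k' at position 1: consonant
  'k' at position 2: consonant
  'h' at position 3: consonant
  'o' at position 4: vowel (running total: 2)
  'd' at position 5: consonant
  'l' at position 6: consonant
  'd' at position 7: consonant
  'l' at position 8: consonant
Total vowels: 2

2


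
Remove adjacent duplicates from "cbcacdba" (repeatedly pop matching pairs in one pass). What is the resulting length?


Input: cbcacdba
Stack-based adjacent duplicate removal:
  Read 'c': push. Stack: c
  Read 'b': push. Stack: cb
  Read 'c': push. Stack: cbc
  Read 'a': push. Stack: cbca
  Read 'c': push. Stack: cbcac
  Read 'd': push. Stack: cbcacd
  Read 'b': push. Stack: cbcacdb
  Read 'a': push. Stack: cbcacdba
Final stack: "cbcacdba" (length 8)

8


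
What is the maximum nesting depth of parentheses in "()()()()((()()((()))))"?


Input: "()()()()((()()((()))))"
Tracking depth:
  Position 0 '(': depth becomes 1
  Position 1 ')': depth becomes 0
  Position 2 '(': depth becomes 1
  Position 3 ')': depth becomes 0
  Position 4 '(': depth becomes 1
  Position 5 ')': depth becomes 0
  Position 6 '(': depth becomes 1
  Position 7 ')': depth becomes 0
  Position 8 '(': depth becomes 1
  Position 9 '(': depth becomes 2
  Position 10 '(': depth becomes 3
  Position 11 ')': depth becomes 2
  Position 12 '(': depth becomes 3
  Position 13 ')': depth becomes 2
  Position 14 '(': depth becomes 3
  Position 15 '(': depth becomes 4
  Position 16 '(': depth becomes 5
  Position 17 ')': depth becomes 4
  Position 18 ')': depth becomes 3
  Position 19 ')': depth becomes 2
  Position 20 ')': depth becomes 1
  Position 21 ')': depth becomes 0
Maximum depth reached: 5

5


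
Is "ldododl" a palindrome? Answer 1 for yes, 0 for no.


Input: ldododl
Reversed: ldododl
  Compare pos 0 ('l') with pos 6 ('l'): match
  Compare pos 1 ('d') with pos 5 ('d'): match
  Compare pos 2 ('o') with pos 4 ('o'): match
Result: palindrome

1


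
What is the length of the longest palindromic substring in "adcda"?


Input: "adcda"
Checking substrings for palindromes:
  [0:5] "adcda" (len 5) => palindrome
  [1:4] "dcd" (len 3) => palindrome
Longest palindromic substring: "adcda" with length 5

5


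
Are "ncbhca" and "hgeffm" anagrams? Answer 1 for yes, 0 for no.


Strings: "ncbhca", "hgeffm"
Sorted first:  abcchn
Sorted second: effghm
Differ at position 0: 'a' vs 'e' => not anagrams

0


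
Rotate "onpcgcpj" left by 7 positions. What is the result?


Input: "onpcgcpj", rotate left by 7
First 7 characters: "onpcgcp"
Remaining characters: "j"
Concatenate remaining + first: "j" + "onpcgcp" = "jonpcgcp"

jonpcgcp


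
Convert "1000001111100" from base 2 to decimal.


Input: "1000001111100" in base 2
Positional expansion:
  Digit '1' (value 1) x 2^12 = 4096
  Digit '0' (value 0) x 2^11 = 0
  Digit '0' (value 0) x 2^10 = 0
  Digit '0' (value 0) x 2^9 = 0
  Digit '0' (value 0) x 2^8 = 0
  Digit '0' (value 0) x 2^7 = 0
  Digit '1' (value 1) x 2^6 = 64
  Digit '1' (value 1) x 2^5 = 32
  Digit '1' (value 1) x 2^4 = 16
  Digit '1' (value 1) x 2^3 = 8
  Digit '1' (value 1) x 2^2 = 4
  Digit '0' (value 0) x 2^1 = 0
  Digit '0' (value 0) x 2^0 = 0
Sum = 4220

4220


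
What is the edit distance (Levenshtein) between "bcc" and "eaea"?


Computing edit distance: "bcc" -> "eaea"
DP table:
           e    a    e    a
      0    1    2    3    4
  b   1    1    2    3    4
  c   2    2    2    3    4
  c   3    3    3    3    4
Edit distance = dp[3][4] = 4

4


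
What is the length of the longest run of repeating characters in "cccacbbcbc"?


Input: "cccacbbcbc"
Scanning for longest run:
  Position 1 ('c'): continues run of 'c', length=2
  Position 2 ('c'): continues run of 'c', length=3
  Position 3 ('a'): new char, reset run to 1
  Position 4 ('c'): new char, reset run to 1
  Position 5 ('b'): new char, reset run to 1
  Position 6 ('b'): continues run of 'b', length=2
  Position 7 ('c'): new char, reset run to 1
  Position 8 ('b'): new char, reset run to 1
  Position 9 ('c'): new char, reset run to 1
Longest run: 'c' with length 3

3


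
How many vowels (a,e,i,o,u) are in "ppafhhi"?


Input: ppafhhi
Checking each character:
  'p' at position 0: consonant
  'p' at position 1: consonant
  'a' at position 2: vowel (running total: 1)
  'f' at position 3: consonant
  'h' at position 4: consonant
  'h' at position 5: consonant
  'i' at position 6: vowel (running total: 2)
Total vowels: 2

2


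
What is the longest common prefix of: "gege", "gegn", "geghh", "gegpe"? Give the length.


Words: gege, gegn, geghh, gegpe
  Position 0: all 'g' => match
  Position 1: all 'e' => match
  Position 2: all 'g' => match
  Position 3: ('e', 'n', 'h', 'p') => mismatch, stop
LCP = "geg" (length 3)

3


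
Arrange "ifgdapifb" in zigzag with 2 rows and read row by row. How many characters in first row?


Zigzag "ifgdapifb" into 2 rows:
Placing characters:
  'i' => row 0
  'f' => row 1
  'g' => row 0
  'd' => row 1
  'a' => row 0
  'p' => row 1
  'i' => row 0
  'f' => row 1
  'b' => row 0
Rows:
  Row 0: "igaib"
  Row 1: "fdpf"
First row length: 5

5


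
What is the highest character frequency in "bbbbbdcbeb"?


Input: bbbbbdcbeb
Character counts:
  'b': 7
  'c': 1
  'd': 1
  'e': 1
Maximum frequency: 7

7


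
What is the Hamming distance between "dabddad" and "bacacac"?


Comparing "dabddad" and "bacacac" position by position:
  Position 0: 'd' vs 'b' => differ
  Position 1: 'a' vs 'a' => same
  Position 2: 'b' vs 'c' => differ
  Position 3: 'd' vs 'a' => differ
  Position 4: 'd' vs 'c' => differ
  Position 5: 'a' vs 'a' => same
  Position 6: 'd' vs 'c' => differ
Total differences (Hamming distance): 5

5


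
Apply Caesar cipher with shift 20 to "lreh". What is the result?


Caesar cipher: shift "lreh" by 20
  'l' (pos 11) + 20 = pos 5 = 'f'
  'r' (pos 17) + 20 = pos 11 = 'l'
  'e' (pos 4) + 20 = pos 24 = 'y'
  'h' (pos 7) + 20 = pos 1 = 'b'
Result: flyb

flyb


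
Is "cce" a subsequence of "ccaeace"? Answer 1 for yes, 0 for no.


Check if "cce" is a subsequence of "ccaeace"
Greedy scan:
  Position 0 ('c'): matches sub[0] = 'c'
  Position 1 ('c'): matches sub[1] = 'c'
  Position 2 ('a'): no match needed
  Position 3 ('e'): matches sub[2] = 'e'
  Position 4 ('a'): no match needed
  Position 5 ('c'): no match needed
  Position 6 ('e'): no match needed
All 3 characters matched => is a subsequence

1


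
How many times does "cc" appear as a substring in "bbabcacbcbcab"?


Searching for "cc" in "bbabcacbcbcab"
Scanning each position:
  Position 0: "bb" => no
  Position 1: "ba" => no
  Position 2: "ab" => no
  Position 3: "bc" => no
  Position 4: "ca" => no
  Position 5: "ac" => no
  Position 6: "cb" => no
  Position 7: "bc" => no
  Position 8: "cb" => no
  Position 9: "bc" => no
  Position 10: "ca" => no
  Position 11: "ab" => no
Total occurrences: 0

0


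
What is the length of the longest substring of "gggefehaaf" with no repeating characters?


Input: "gggefehaaf"
Sliding window (track last position of each char):
  Position 0 ('g'): window [0,0] length 1 -- new best
  Position 1 ('g'): repeat (last at 0), move window start to 1
  Position 1 ('g'): window [1,1] length 1
  Position 2 ('g'): repeat (last at 1), move window start to 2
  Position 2 ('g'): window [2,2] length 1
  Position 3 ('e'): window [2,3] length 2 -- new best
  Position 4 ('f'): window [2,4] length 3 -- new best
  Position 5 ('e'): repeat (last at 3), move window start to 4
  Position 5 ('e'): window [4,5] length 2
  Position 6 ('h'): window [4,6] length 3
  Position 7 ('a'): window [4,7] length 4 -- new best
  Position 8 ('a'): repeat (last at 7), move window start to 8
  Position 8 ('a'): window [8,8] length 1
  Position 9 ('f'): window [8,9] length 2
Longest substring with no repeats: "feha" with length 4

4


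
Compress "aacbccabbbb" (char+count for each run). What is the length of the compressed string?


Input: aacbccabbbb
Runs:
  'a' x 2 => "a2"
  'c' x 1 => "c1"
  'b' x 1 => "b1"
  'c' x 2 => "c2"
  'a' x 1 => "a1"
  'b' x 4 => "b4"
Compressed: "a2c1b1c2a1b4"
Compressed length: 12

12


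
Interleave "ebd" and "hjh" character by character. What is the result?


Interleaving "ebd" and "hjh":
  Position 0: 'e' from first, 'h' from second => "eh"
  Position 1: 'b' from first, 'j' from second => "bj"
  Position 2: 'd' from first, 'h' from second => "dh"
Result: ehbjdh

ehbjdh


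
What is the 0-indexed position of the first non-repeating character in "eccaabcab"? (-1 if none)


Input: eccaabcab
Character frequencies:
  'a': 3
  'b': 2
  'c': 3
  'e': 1
Scanning left to right for freq == 1:
  Position 0 ('e'): unique! => answer = 0

0


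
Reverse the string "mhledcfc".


Input: mhledcfc
Reading characters right to left:
  Position 7: 'c'
  Position 6: 'f'
  Position 5: 'c'
  Position 4: 'd'
  Position 3: 'e'
  Position 2: 'l'
  Position 1: 'h'
  Position 0: 'm'
Reversed: cfcdelhm

cfcdelhm


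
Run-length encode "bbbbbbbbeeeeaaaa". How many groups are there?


Input: bbbbbbbbeeeeaaaa
Scanning for consecutive runs:
  Group 1: 'b' x 8 (positions 0-7)
  Group 2: 'e' x 4 (positions 8-11)
  Group 3: 'a' x 4 (positions 12-15)
Total groups: 3

3


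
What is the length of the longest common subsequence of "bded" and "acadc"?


LCS of "bded" and "acadc"
DP table:
           a    c    a    d    c
      0    0    0    0    0    0
  b   0    0    0    0    0    0
  d   0    0    0    0    1    1
  e   0    0    0    0    1    1
  d   0    0    0    0    1    1
LCS length = dp[4][5] = 1

1


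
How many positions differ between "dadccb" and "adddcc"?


Comparing "dadccb" and "adddcc" position by position:
  Position 0: 'd' vs 'a' => DIFFER
  Position 1: 'a' vs 'd' => DIFFER
  Position 2: 'd' vs 'd' => same
  Position 3: 'c' vs 'd' => DIFFER
  Position 4: 'c' vs 'c' => same
  Position 5: 'b' vs 'c' => DIFFER
Positions that differ: 4

4


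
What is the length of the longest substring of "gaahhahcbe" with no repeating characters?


Input: "gaahhahcbe"
Sliding window (track last position of each char):
  Position 0 ('g'): window [0,0] length 1 -- new best
  Position 1 ('a'): window [0,1] length 2 -- new best
  Position 2 ('a'): repeat (last at 1), move window start to 2
  Position 2 ('a'): window [2,2] length 1
  Position 3 ('h'): window [2,3] length 2
  Position 4 ('h'): repeat (last at 3), move window start to 4
  Position 4 ('h'): window [4,4] length 1
  Position 5 ('a'): window [4,5] length 2
  Position 6 ('h'): repeat (last at 4), move window start to 5
  Position 6 ('h'): window [5,6] length 2
  Position 7 ('c'): window [5,7] length 3 -- new best
  Position 8 ('b'): window [5,8] length 4 -- new best
  Position 9 ('e'): window [5,9] length 5 -- new best
Longest substring with no repeats: "ahcbe" with length 5

5


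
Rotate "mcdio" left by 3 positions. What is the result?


Input: "mcdio", rotate left by 3
First 3 characters: "mcd"
Remaining characters: "io"
Concatenate remaining + first: "io" + "mcd" = "iomcd"

iomcd


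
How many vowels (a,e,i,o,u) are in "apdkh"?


Input: apdkh
Checking each character:
  'a' at position 0: vowel (running total: 1)
  'p' at position 1: consonant
  'd' at position 2: consonant
  'k' at position 3: consonant
  'h' at position 4: consonant
Total vowels: 1

1


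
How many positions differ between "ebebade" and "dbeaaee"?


Comparing "ebebade" and "dbeaaee" position by position:
  Position 0: 'e' vs 'd' => DIFFER
  Position 1: 'b' vs 'b' => same
  Position 2: 'e' vs 'e' => same
  Position 3: 'b' vs 'a' => DIFFER
  Position 4: 'a' vs 'a' => same
  Position 5: 'd' vs 'e' => DIFFER
  Position 6: 'e' vs 'e' => same
Positions that differ: 3

3


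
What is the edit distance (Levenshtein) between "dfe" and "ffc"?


Computing edit distance: "dfe" -> "ffc"
DP table:
           f    f    c
      0    1    2    3
  d   1    1    2    3
  f   2    1    1    2
  e   3    2    2    2
Edit distance = dp[3][3] = 2

2


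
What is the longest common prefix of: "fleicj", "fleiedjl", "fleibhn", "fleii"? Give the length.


Words: fleicj, fleiedjl, fleibhn, fleii
  Position 0: all 'f' => match
  Position 1: all 'l' => match
  Position 2: all 'e' => match
  Position 3: all 'i' => match
  Position 4: ('c', 'e', 'b', 'i') => mismatch, stop
LCP = "flei" (length 4)

4


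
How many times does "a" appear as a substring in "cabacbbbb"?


Searching for "a" in "cabacbbbb"
Scanning each position:
  Position 0: "c" => no
  Position 1: "a" => MATCH
  Position 2: "b" => no
  Position 3: "a" => MATCH
  Position 4: "c" => no
  Position 5: "b" => no
  Position 6: "b" => no
  Position 7: "b" => no
  Position 8: "b" => no
Total occurrences: 2

2


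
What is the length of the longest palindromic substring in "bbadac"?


Input: "bbadac"
Checking substrings for palindromes:
  [2:5] "ada" (len 3) => palindrome
  [0:2] "bb" (len 2) => palindrome
Longest palindromic substring: "ada" with length 3

3


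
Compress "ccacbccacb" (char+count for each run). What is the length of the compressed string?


Input: ccacbccacb
Runs:
  'c' x 2 => "c2"
  'a' x 1 => "a1"
  'c' x 1 => "c1"
  'b' x 1 => "b1"
  'c' x 2 => "c2"
  'a' x 1 => "a1"
  'c' x 1 => "c1"
  'b' x 1 => "b1"
Compressed: "c2a1c1b1c2a1c1b1"
Compressed length: 16

16


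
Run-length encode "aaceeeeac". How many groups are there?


Input: aaceeeeac
Scanning for consecutive runs:
  Group 1: 'a' x 2 (positions 0-1)
  Group 2: 'c' x 1 (positions 2-2)
  Group 3: 'e' x 4 (positions 3-6)
  Group 4: 'a' x 1 (positions 7-7)
  Group 5: 'c' x 1 (positions 8-8)
Total groups: 5

5


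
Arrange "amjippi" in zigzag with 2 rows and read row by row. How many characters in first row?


Zigzag "amjippi" into 2 rows:
Placing characters:
  'a' => row 0
  'm' => row 1
  'j' => row 0
  'i' => row 1
  'p' => row 0
  'p' => row 1
  'i' => row 0
Rows:
  Row 0: "ajpi"
  Row 1: "mip"
First row length: 4

4


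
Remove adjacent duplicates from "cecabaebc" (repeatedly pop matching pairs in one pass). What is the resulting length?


Input: cecabaebc
Stack-based adjacent duplicate removal:
  Read 'c': push. Stack: c
  Read 'e': push. Stack: ce
  Read 'c': push. Stack: cec
  Read 'a': push. Stack: ceca
  Read 'b': push. Stack: cecab
  Read 'a': push. Stack: cecaba
  Read 'e': push. Stack: cecabae
  Read 'b': push. Stack: cecabaeb
  Read 'c': push. Stack: cecabaebc
Final stack: "cecabaebc" (length 9)

9


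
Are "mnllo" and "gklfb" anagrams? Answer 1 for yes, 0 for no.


Strings: "mnllo", "gklfb"
Sorted first:  llmno
Sorted second: bfgkl
Differ at position 0: 'l' vs 'b' => not anagrams

0


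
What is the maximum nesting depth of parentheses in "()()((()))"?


Input: "()()((()))"
Tracking depth:
  Position 0 '(': depth becomes 1
  Position 1 ')': depth becomes 0
  Position 2 '(': depth becomes 1
  Position 3 ')': depth becomes 0
  Position 4 '(': depth becomes 1
  Position 5 '(': depth becomes 2
  Position 6 '(': depth becomes 3
  Position 7 ')': depth becomes 2
  Position 8 ')': depth becomes 1
  Position 9 ')': depth becomes 0
Maximum depth reached: 3

3


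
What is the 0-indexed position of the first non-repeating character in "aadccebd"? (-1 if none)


Input: aadccebd
Character frequencies:
  'a': 2
  'b': 1
  'c': 2
  'd': 2
  'e': 1
Scanning left to right for freq == 1:
  Position 0 ('a'): freq=2, skip
  Position 1 ('a'): freq=2, skip
  Position 2 ('d'): freq=2, skip
  Position 3 ('c'): freq=2, skip
  Position 4 ('c'): freq=2, skip
  Position 5 ('e'): unique! => answer = 5

5


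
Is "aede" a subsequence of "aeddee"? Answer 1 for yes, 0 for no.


Check if "aede" is a subsequence of "aeddee"
Greedy scan:
  Position 0 ('a'): matches sub[0] = 'a'
  Position 1 ('e'): matches sub[1] = 'e'
  Position 2 ('d'): matches sub[2] = 'd'
  Position 3 ('d'): no match needed
  Position 4 ('e'): matches sub[3] = 'e'
  Position 5 ('e'): no match needed
All 4 characters matched => is a subsequence

1


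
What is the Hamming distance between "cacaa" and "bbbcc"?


Comparing "cacaa" and "bbbcc" position by position:
  Position 0: 'c' vs 'b' => differ
  Position 1: 'a' vs 'b' => differ
  Position 2: 'c' vs 'b' => differ
  Position 3: 'a' vs 'c' => differ
  Position 4: 'a' vs 'c' => differ
Total differences (Hamming distance): 5

5


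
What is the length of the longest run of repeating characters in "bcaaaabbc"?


Input: "bcaaaabbc"
Scanning for longest run:
  Position 1 ('c'): new char, reset run to 1
  Position 2 ('a'): new char, reset run to 1
  Position 3 ('a'): continues run of 'a', length=2
  Position 4 ('a'): continues run of 'a', length=3
  Position 5 ('a'): continues run of 'a', length=4
  Position 6 ('b'): new char, reset run to 1
  Position 7 ('b'): continues run of 'b', length=2
  Position 8 ('c'): new char, reset run to 1
Longest run: 'a' with length 4

4


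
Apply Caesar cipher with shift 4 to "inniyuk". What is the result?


Caesar cipher: shift "inniyuk" by 4
  'i' (pos 8) + 4 = pos 12 = 'm'
  'n' (pos 13) + 4 = pos 17 = 'r'
  'n' (pos 13) + 4 = pos 17 = 'r'
  'i' (pos 8) + 4 = pos 12 = 'm'
  'y' (pos 24) + 4 = pos 2 = 'c'
  'u' (pos 20) + 4 = pos 24 = 'y'
  'k' (pos 10) + 4 = pos 14 = 'o'
Result: mrrmcyo

mrrmcyo
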